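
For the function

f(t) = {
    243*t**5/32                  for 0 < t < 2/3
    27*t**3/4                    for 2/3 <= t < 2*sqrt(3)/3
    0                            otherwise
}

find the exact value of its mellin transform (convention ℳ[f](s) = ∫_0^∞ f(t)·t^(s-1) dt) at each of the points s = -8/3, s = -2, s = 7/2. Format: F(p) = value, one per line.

F(-8/3) = 27*2**(1/3)*3**(2/3)*(-13 + 14*3**(1/6))/56
F(-2) = -15/4 + 9*sqrt(3)/2
F(7/2) = 16*sqrt(6)*(-7 + 306*3**(1/4))/5967

remove the common scale on t first: t**5 on [0, 1); 2*t**3 on [1, sqrt(3))
peel off the power substitution: t**(5/2) on [0, 1); 2*t**(3/2) on [1, 3)
remove the shared t-power first: t**(3/2) on [0, 1); 2*sqrt(t) on [1, 3)
f breaks at 2/3 into 2 integrals to sum
piece [0, 2/3): integrate 243*t**5/32 against the kernel
∫ 27*t**3/4·t^(s-1) over [2/3, 2*sqrt(3)/3)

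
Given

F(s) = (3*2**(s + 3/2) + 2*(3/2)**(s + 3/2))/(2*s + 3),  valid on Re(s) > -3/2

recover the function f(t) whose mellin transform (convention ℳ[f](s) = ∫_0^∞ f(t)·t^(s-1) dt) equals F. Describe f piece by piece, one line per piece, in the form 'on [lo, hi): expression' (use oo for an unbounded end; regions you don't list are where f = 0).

on [0, 3/2): 5*t**(3/2)/2
on [3/2, 2): 3*t**(3/2)/2

f breaks at 3/2 into 2 integrals to sum
between 0 and 3/2 the integrand is 5*t**(3/2)/2·t^(s-1)
[3/2, 2) adds the kernel integral of 3*t**(3/2)/2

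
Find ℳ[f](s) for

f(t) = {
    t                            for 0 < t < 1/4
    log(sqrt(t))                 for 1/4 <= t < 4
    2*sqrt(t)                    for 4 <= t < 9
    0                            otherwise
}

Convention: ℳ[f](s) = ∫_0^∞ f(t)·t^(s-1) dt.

remove the power substitution first: t**2 on [0, 1/2); log(t) on [1/2, 2); 2*t on [2, 3)
integrate the 3 segments split at 1/4, 4, then add the results
the [0, 1/4) slice contributes ∫ t·t^(s-1) dt
segment 1/4 to 4 holds log(sqrt(t)); add its integral
∫ over [4, 9) of 2*sqrt(t)·t^(s-1) joins the sum

(-32*2**(4*s)*s**2*(s + 1) + 4*2**(4*s)*s*(s + 1)*(2*s + 1)*log(2) - 2*2**(4*s)*(s + 1)*(2*s + 1) + 48*6**(2*s)*s**2*(s + 1) + s**2*(2*s + 1) + 4*s*(s + 1)*(2*s + 1)*log(2) + 2*(s + 1)*(2*s + 1))/(4*2**(2*s)*s**2*(s + 1)*(2*s + 1))
  Re(s) > -1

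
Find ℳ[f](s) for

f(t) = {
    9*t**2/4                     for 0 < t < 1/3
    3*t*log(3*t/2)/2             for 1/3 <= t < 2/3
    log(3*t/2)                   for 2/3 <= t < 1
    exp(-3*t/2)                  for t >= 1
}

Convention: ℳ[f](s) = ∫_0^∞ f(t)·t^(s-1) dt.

invert the common scale on t to get t**2 on [0, 1/2); t*log(t) on [1/2, 1); log(t) on [1, 3/2); …
decompose at 1/3, 2/3, 1; ℳ[f](s) sums the 4 pieces' integrals
for t in [0, 1/3): the term is ∫ 9*t**2/4·t^(s-1)
on [1/3, 2/3): add ∫ 3*t*log(3*t/2)/2·t^(s-1) dt
on [2/3, 1) integrate f = log(3*t/2) against the kernel
∫ over [1, ∞) of exp(-3*t/2)·t^(s-1) joins the sum

(4*2**s*s**2*(s + 2)*(s**2 + 2*s + 1)*uppergamma(s, 3/2) - 4*2**s*s**2*(s + 2) + 4*2**s*(s + 2)*(s**2 + 2*s + 1) + 3**s*s*(s + 2)*(-4*log(2) + 4*log(3))*(s**2 + 2*s + 1) - 4*3**s*(s + 2)*(s**2 + 2*s + 1) + s**3*(s + 2)*log(4) + s**2*(s + 2)*log(4) + 2*s**2*(s + 2) + s**2*(s**2 + 2*s + 1))/(4*3**s*s**2*(s + 2)*(s**2 + 2*s + 1))
  Re(s) > -2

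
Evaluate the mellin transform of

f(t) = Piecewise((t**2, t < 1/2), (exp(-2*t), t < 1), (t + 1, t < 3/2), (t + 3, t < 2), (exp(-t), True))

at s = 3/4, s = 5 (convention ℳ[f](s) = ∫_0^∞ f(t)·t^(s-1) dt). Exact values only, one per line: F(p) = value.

integrate the 5 segments split at 1/2, 1, 3/2, 2, then add the results
between 0 and 1/2 the integrand is t**2·t^(s-1)
segment [1/2, 1) carries exp(-2*t); integrate it
the [1, 3/2) slice contributes ∫ (t + 1)·t^(s-1) dt
over [3/2, 2), the kernel integral of (t + 3) enters the sum
between 2 and ∞ the integrand is exp(-t)·t^(s-1)

F(3/4) = 2**(1/4)*(-616*3**(3/4) - 440*2**(3/4) - 231*uppergamma(3/4, 2) + 21 + 231*2**(3/4)*uppergamma(3/4, 2) + 231*uppergamma(3/4, 1) + 2376*sqrt(2))/462
F(5) = (9100*E + 729120 + 118557*exp(2))*exp(-2)/4480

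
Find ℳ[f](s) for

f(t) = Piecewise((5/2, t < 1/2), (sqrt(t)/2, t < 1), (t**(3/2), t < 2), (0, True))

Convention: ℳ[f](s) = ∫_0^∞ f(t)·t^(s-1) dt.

2**(-s - 1)*(2**(s + 1)*s*(2*s + 3) - 2**(s + 2)*s*(2*s + 1) + 2**(2*s + 7/2)*s*(2*s + 1) - sqrt(2)*s*(2*s + 3) + 5*(2*s + 1)*(2*s + 3))/(s*(2*s + 1)*(2*s + 3))
  Re(s) > 0

the 3 pieces separated at 1/2, 1 each add one integral
segment 0 to 1/2 holds 5/2; add its integral
segment [1/2, 1) carries sqrt(t)/2; integrate it
over [1, 2), the kernel integral of t**(3/2) enters the sum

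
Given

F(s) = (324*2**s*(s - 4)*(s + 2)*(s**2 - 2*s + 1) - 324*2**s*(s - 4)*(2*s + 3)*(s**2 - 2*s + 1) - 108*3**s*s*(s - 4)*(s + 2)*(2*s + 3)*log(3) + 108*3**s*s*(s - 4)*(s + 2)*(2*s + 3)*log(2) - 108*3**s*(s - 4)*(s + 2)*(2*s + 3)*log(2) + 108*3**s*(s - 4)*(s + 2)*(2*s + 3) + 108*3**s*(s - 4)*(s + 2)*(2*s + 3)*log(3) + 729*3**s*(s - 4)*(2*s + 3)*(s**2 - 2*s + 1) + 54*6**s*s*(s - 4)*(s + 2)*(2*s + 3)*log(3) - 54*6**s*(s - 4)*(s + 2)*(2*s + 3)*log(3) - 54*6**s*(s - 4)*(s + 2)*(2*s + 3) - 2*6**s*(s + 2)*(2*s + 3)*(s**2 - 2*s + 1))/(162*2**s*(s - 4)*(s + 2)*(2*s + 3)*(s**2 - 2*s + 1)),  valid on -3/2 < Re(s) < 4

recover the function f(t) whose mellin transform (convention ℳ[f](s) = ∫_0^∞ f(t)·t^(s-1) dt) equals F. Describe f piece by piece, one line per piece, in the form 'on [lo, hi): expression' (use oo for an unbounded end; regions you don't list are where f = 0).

on [0, 1): t**(3/2)
on [1, 3/2): 2*t**2
on [3/2, 3): log(t)/t
on [3, oo): t**(-4)

decompose at 1, 3/2, 3; ℳ[f](s) sums the 4 pieces' integrals
segment [0, 1) carries t**(3/2); integrate it
∫ 2*t**2·t^(s-1) over [1, 3/2)
segment [3/2, 3) carries log(t)/t; integrate it
on [3, ∞): add ∫ t**(-4)·t^(s-1) dt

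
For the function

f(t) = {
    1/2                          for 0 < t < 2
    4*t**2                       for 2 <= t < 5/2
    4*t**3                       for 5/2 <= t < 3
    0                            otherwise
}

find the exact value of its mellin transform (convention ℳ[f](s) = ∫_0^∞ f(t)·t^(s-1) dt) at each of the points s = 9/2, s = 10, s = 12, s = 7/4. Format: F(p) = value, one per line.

F(9/2) = -109375*sqrt(10)/1248 - 4400*sqrt(2)/117 + 5832*sqrt(3)/5
F(10) = 123339747593/266240
F(12) = 263778737361/71680
F(7/4) = -925*2**(1/4)*5**(3/4)/114 - 836*2**(3/4)/105 + 1296*3**(3/4)/19

treat the 3 regions marked off by 2, 5/2 separately and sum
∫ 1/2·t^(s-1) over [0, 2)
on [2, 5/2) integrate f = 4*t**2 against the kernel
[5/2, 3) adds the kernel integral of 4*t**3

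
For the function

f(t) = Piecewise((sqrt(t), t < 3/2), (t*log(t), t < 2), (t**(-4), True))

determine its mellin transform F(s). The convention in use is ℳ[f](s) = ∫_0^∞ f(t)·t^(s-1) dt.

(-32*2**(2*s)*(s - 4)*(2*s + 1) + 3**s*s*(s - 4)*(2*s + 1)*(-24*log(3) + 24*log(2)) + 3**s*(s - 4)*(2*s + 1)*(-24*log(3) + 24*log(2)) + 24*3**s*(s - 4)*(2*s + 1) + 16*3**s*sqrt(6)*(s - 4)*(s**2 + 2*s + 1) + 32*4**s*s*(s - 4)*(2*s + 1)*log(2) + 32*4**s*(s - 4)*(2*s + 1)*log(2) - 4**s*(2*s + 1)*(s**2 + 2*s + 1))/(16*2**s*(s - 4)*(2*s + 1)*(s**2 + 2*s + 1))
  -1/2 < Re(s) < 4

integrate the 3 segments split at 3/2, 2, then add the results
piece [0, 3/2): integrate sqrt(t) against the kernel
the [3/2, 2) slice contributes ∫ t*log(t)·t^(s-1) dt
on [2, ∞) integrate f = t**(-4) against the kernel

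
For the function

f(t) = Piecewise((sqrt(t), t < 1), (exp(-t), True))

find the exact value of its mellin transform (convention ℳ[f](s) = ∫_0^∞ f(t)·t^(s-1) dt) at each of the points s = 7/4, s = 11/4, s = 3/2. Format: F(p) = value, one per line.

F(7/4) = 4/9 + uppergamma(7/4, 1)
F(11/4) = 4/13 + uppergamma(11/4, 1)
F(3/2) = sqrt(pi)*erfc(1)/2 + exp(-1) + 1/2

integrate the 2 segments split at 1, then add the results
segment [0, 1) carries sqrt(t); integrate it
piece [1, ∞): integrate exp(-t) against the kernel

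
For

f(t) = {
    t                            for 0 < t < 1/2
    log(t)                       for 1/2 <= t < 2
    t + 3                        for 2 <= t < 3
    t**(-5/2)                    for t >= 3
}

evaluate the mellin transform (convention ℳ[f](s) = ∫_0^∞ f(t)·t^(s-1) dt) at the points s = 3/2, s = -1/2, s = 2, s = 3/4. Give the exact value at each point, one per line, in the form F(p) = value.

linearity at 1/2, 2, 3 turns ℳ[f](s) into 4 summed integrals
segment 0 to 1/2 holds t; add its integral
segment 1/2 to 2 holds log(t); add its integral
on [2, 3) integrate f = (t + 3) against the kernel
∫ over [3, ∞) of t**(-5/2)·t^(s-1) joins the sum

F(3/2) = sqrt(2)*(-1139 + 30*sqrt(2) + 270*log(2) + 864*sqrt(6))/180
F(-1/2) = sqrt(2)*(-486*log(2) + sqrt(2) + 648)/162
F(2) = 2*sqrt(3)/3 + 17*log(2)/8 + 207/16
F(3/4) = 2**(1/4)*(-436*sqrt(2) + 2*2**(3/4)*3**(1/4) + 65 + log(2**(42 + 84*sqrt(2))) + 180*6**(3/4))/63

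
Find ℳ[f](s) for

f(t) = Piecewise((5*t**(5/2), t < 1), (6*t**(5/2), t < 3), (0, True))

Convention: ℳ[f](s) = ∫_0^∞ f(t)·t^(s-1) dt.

2*(2*3**(s + 7/2) - 1)/(2*s + 5)
  Re(s) > -5/2

along the cuts 1, ℳ[f](s) splits into 2 integrals
over [0, 1), the kernel integral of 5*t**(5/2) enters the sum
∫ over [1, 3) of 6*t**(5/2)·t^(s-1) joins the sum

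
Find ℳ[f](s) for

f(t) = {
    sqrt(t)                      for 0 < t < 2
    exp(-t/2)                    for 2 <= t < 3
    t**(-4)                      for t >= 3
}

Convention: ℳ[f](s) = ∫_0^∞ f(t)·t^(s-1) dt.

(2**s*(s - 4)*(2*s + 1)*uppergamma(s, 1) - 2**s*(s - 4)*(2*s + 1)*uppergamma(s, 3/2) + 2*2**(s + 1/2)*(s - 4) - 3**s*(2*s + 1)/81)/((s - 4)*(2*s + 1))
  -1/2 < Re(s) < 4

integrate the 3 segments split at 2, 3, then add the results
on [0, 2) integrate f = sqrt(t) against the kernel
on [2, 3) integrate f = exp(-t/2) against the kernel
segment [3, ∞) carries t**(-4); integrate it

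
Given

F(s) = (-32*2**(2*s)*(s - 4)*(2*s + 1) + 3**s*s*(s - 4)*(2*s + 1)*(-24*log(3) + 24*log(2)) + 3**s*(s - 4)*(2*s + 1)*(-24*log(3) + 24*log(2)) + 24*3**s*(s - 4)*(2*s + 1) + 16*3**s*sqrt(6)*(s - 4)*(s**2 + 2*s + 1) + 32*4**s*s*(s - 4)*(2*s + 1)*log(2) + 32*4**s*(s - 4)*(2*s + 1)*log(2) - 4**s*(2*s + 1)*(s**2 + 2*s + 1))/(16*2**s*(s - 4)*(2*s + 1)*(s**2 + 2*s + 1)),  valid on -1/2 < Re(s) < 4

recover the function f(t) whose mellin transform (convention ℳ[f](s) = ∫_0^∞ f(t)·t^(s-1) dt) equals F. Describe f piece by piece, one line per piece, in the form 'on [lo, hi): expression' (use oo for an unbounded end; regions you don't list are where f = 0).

split f at 3/2, 2: ℳ[f](s) collects 3 kernel integrals
for t in [0, 3/2): the term is ∫ sqrt(t)·t^(s-1)
for t in [3/2, 2): the term is ∫ t*log(t)·t^(s-1)
on [2, ∞): add ∫ t**(-4)·t^(s-1) dt

on [0, 3/2): sqrt(t)
on [3/2, 2): t*log(t)
on [2, oo): t**(-4)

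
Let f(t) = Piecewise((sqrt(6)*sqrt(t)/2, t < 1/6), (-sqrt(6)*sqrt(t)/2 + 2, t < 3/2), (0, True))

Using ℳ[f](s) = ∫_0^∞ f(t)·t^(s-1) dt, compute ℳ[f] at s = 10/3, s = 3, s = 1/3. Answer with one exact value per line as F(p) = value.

the common scale on t comes off first: sqrt(t) on [0, 1/4); 2 - sqrt(t) on [1/4, 9/4)
invert the power substitution to get t on [0, 1/2); 2 - t on [1/2, 3/2)
f breaks at 1/6 into 2 integrals to sum
[0, 1/6) adds the kernel integral of sqrt(6)*sqrt(t)/2
over [1/6, 3/2), the kernel integral of (-sqrt(6)*sqrt(t)/2 + 2) enters the sum

F(10/3) = 6**(2/3)*(-13 + 5832*3**(2/3))/49680
F(3) = 3637/4536
F(1/3) = 6**(2/3)*(-8 + 7*3**(2/3))/10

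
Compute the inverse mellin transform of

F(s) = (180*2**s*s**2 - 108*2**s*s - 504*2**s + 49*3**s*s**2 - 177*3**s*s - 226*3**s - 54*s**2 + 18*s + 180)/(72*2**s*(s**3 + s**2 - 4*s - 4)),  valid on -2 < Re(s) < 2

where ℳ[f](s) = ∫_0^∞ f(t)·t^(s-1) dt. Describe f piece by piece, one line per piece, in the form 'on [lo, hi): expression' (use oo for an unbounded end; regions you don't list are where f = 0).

on [0, 1/2): t**2
on [1/2, 1): t*(2*t + 1)
on [1, 3/2): t**2/2
on [3/2, oo): t**(-2)

remove the shared t-power first: t**(3/2) on [0, 1/2); sqrt(t)*(2*t + 1) on [1/2, 1); t**(3/2)/2 on [1, 3/2); …
back out the shared t-power: t on [0, 1/2); 2*t + 1 on [1/2, 1); t/2 on [1, 3/2); …
f breaks at 1/2, 1, 3/2 into 4 integrals to sum
for t in [0, 1/2): the term is ∫ t**2·t^(s-1)
segment 1/2 to 1 holds t*(2*t + 1); add its integral
segment [1, 3/2) carries t**2/2; integrate it
piece [3/2, ∞): integrate t**(-2) against the kernel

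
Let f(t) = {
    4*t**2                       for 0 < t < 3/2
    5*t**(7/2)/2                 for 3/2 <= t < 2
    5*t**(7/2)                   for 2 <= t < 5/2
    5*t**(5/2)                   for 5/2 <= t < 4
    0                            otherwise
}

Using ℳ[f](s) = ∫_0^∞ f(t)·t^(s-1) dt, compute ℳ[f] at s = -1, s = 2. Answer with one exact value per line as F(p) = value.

F(-1) = -4*sqrt(2) - 9*sqrt(6)/8 + 25*sqrt(10)/12 + 98/3
F(2) = -160*sqrt(2)/11 - 1215*sqrt(6)/704 + 71875*sqrt(10)/3168 + 82649/144

f breaks at 3/2, 2, 5/2 into 4 integrals to sum
between 0 and 3/2 the integrand is 4*t**2·t^(s-1)
∫ over [3/2, 2) of 5*t**(7/2)/2·t^(s-1) joins the sum
the [2, 5/2) slice contributes ∫ 5*t**(7/2)·t^(s-1) dt
∫ 5*t**(5/2)·t^(s-1) over [5/2, 4)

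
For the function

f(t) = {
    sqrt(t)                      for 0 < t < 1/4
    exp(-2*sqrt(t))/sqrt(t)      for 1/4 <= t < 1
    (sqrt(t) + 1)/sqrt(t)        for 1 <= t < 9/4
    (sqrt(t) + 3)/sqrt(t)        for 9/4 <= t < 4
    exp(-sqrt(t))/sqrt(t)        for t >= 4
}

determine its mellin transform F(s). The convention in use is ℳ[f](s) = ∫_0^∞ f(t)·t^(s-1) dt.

strip the power substitution: t on [0, 1/2); exp(-2*t)/t on [1/2, 1); (t + 1)/t on [1, 3/2); …
undo the shared t-power: t**2 on [0, 1/2); exp(-2*t) on [1/2, 1); t + 1 on [1, 3/2); …
slice at 1/4, 1, 9/4, 4, transform all 5 pieces, and sum them
∫ sqrt(t)·t^(s-1) over [0, 1/4)
on [1/4, 1) integrate f = exp(-2*sqrt(t))/sqrt(t) against the kernel
on [1, 9/4): add ∫ (sqrt(t) + 1)/sqrt(t)·t^(s-1) dt
the [9/4, 4) slice contributes ∫ (sqrt(t) + 3)/sqrt(t)·t^(s-1) dt
the [4, ∞) slice contributes ∫ exp(-sqrt(t))/sqrt(t)·t^(s-1) dt

(3*16**s*s - 16**s + 10*2**(4*s)*s**2 + 8*2**(2*s)*s**3*uppergamma(2*s - 1, 2) - 8*2**(2*s)*s**2 - 2*2**(2*s)*s*uppergamma(2*s - 1, 2) - 2*2**(2*s)*s + 4**s - 16*9**s*s**2/3 - 8*9**s*s/3 + 16*s**3*uppergamma(2*s - 1, 1) - 16*s**3*uppergamma(2*s - 1, 2) + 2*s**2 - 4*s*uppergamma(2*s - 1, 1) + 4*s*uppergamma(2*s - 1, 2) - s)/(4**s*s*(4*s**2 - 1))
  Re(s) > -1/2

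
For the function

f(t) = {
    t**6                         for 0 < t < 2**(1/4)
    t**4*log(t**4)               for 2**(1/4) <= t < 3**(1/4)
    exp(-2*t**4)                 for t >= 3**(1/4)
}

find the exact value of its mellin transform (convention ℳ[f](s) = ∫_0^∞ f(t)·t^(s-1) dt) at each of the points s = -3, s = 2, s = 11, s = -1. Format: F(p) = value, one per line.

invert the power substitution to get t**3 on [0, sqrt(2)); t**2*log(t**2) on [sqrt(2), sqrt(3)); exp(-2*t**2) on [sqrt(3), ∞)
strip the power substitution: t**(3/2) on [0, 2); t*log(t) on [2, 3); exp(-2*t) on [3, ∞)
split f at 2**(1/4), 3**(1/4): ℳ[f](s) collects 3 kernel integrals
[0, 2**(1/4)) adds the kernel integral of t**6
∫ over [2**(1/4), 3**(1/4)) of t**4*log(t**4)·t^(s-1) joins the sum
for t in [3**(1/4), ∞): the term is ∫ exp(-2*t**4)·t^(s-1)

F(-3) = -4*3**(1/4) + 2**(3/4)*uppergamma(-3/4, 6)/4 + 2**(3/4)/3 + log(3**(3**(1/4))/2**(2**(1/4))) + 4*2**(1/4)
F(2) = -sqrt(3)/3 - sqrt(2)*log(2)/3 + sqrt(2)*sqrt(pi)*erfc(sqrt(6))/8 + 2*sqrt(2)/9 + 1/2 + sqrt(3)*log(3)/2
F(11) = -12*3**(3/4)/25 - 8*2**(3/4)*log(2)/15 + 2**(1/4)*uppergamma(11/4, 6)/32 + 32*2**(3/4)/225 + 16*2**(1/4)/17 + 9*3**(3/4)*log(3)/5
F(-1) = -4*3**(3/4)/9 - 2**(3/4)*log(2)/3 + 2**(1/4)*uppergamma(-1/4, 6)/4 + 2*2**(1/4)/5 + 4*2**(3/4)/9 + 3**(3/4)*log(3)/3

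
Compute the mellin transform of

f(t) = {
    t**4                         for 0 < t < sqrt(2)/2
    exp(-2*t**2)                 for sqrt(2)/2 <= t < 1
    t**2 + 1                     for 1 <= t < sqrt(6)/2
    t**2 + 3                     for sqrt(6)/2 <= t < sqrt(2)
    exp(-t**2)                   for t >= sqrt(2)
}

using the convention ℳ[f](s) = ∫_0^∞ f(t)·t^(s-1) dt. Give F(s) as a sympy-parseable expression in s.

(sqrt(2)/2)**s*(2*2**(s/2)*s*(s + 2)*(s + 4)*uppergamma(s/2, 2) - 8*2**(s/2)*s*(s + 4) - 8*2**(s/2)*(s + 4) + 20*2**s*s*(s + 4) + 24*2**s*(s + 4) - 8*3**(s/2)*s*(s + 4) - 16*3**(s/2)*(s + 4) + 2*s*(s + 2)*(s + 4)*uppergamma(s/2, 1) - 2*s*(s + 2)*(s + 4)*uppergamma(s/2, 2) + s*(s + 2))/(4*s*(s + 2)*(s + 4))
  Re(s) > -4

remove the power substitution first: t**2 on [0, 1/2); exp(-2*t) on [1/2, 1); t + 1 on [1, 3/2); …
along the cuts sqrt(2)/2, 1, sqrt(6)/2, sqrt(2), ℳ[f](s) splits into 5 integrals
segment 0 to sqrt(2)/2 holds t**4; add its integral
the [sqrt(2)/2, 1) slice contributes ∫ exp(-2*t**2)·t^(s-1) dt
on [1, sqrt(6)/2) integrate f = (t**2 + 1) against the kernel
the [sqrt(6)/2, sqrt(2)) slice contributes ∫ (t**2 + 3)·t^(s-1) dt
over [sqrt(2), ∞), the kernel integral of exp(-t**2) enters the sum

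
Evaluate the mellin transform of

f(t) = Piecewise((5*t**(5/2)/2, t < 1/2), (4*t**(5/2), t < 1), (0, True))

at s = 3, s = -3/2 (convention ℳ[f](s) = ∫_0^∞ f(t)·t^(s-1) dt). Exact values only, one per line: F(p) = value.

slice at 1/2, transform all 2 pieces, and sum them
segment [0, 1/2) carries 5*t**(5/2)/2; integrate it
on [1/2, 1): add ∫ 4*t**(5/2)·t^(s-1) dt

F(3) = 8/11 - 3*sqrt(2)/704
F(-3/2) = 13/4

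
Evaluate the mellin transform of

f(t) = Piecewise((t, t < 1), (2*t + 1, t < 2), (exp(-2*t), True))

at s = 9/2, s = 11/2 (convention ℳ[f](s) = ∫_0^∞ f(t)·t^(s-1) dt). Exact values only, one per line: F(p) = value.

F(9/2) = (sqrt(2)*(10395*sqrt(pi)*exp(4)*erfc(2) + 532620)/50688 + (-20480 + 770048*sqrt(2))*exp(4)/50688)*exp(-4)
F(11/2) = (sqrt(2)*(135135*sqrt(pi)*exp(4)*erfc(2) + 9266972)/292864 + (-98304 + 7471104*sqrt(2))*exp(4)/292864)*exp(-4)

linearity at 1, 2 turns ℳ[f](s) into 3 summed integrals
the [0, 1) slice contributes ∫ t·t^(s-1) dt
for t in [1, 2): the term is ∫ (2*t + 1)·t^(s-1)
the [2, ∞) slice contributes ∫ exp(-2*t)·t^(s-1) dt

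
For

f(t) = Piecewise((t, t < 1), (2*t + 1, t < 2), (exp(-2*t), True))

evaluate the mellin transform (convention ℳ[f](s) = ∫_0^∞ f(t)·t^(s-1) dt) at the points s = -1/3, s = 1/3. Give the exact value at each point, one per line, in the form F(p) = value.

F(-1/3) = 2**(1/3)*uppergamma(-1/3, 4) + 3/2 + 3*2**(2/3)/2
F(1/3) = -15/4 + 2**(2/3)*uppergamma(1/3, 4)/2 + 6*2**(1/3)

treat the 3 regions marked off by 1, 2 separately and sum
∫ over [0, 1) of t·t^(s-1) joins the sum
on [1, 2) integrate f = (2*t + 1) against the kernel
∫ over [2, ∞) of exp(-2*t)·t^(s-1) joins the sum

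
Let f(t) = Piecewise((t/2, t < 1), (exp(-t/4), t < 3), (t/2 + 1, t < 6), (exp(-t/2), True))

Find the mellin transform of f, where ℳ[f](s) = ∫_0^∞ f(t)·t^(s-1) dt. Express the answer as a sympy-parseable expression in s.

remove the common scale on t first: t on [0, 1/2); exp(-t/2) on [1/2, 3/2); t + 1 on [3/2, 3); …
integrate the 4 segments split at 1, 3, 6, then add the results
on [0, 1) integrate f = t/2 against the kernel
[1, 3) adds the kernel integral of exp(-t/4)
on [3, 6): add ∫ (t/2 + 1)·t^(s-1) dt
∫ over [6, ∞) of exp(-t/2)·t^(s-1) joins the sum

(2*2**s*s*(s + 1)*uppergamma(s, 3) - 5*3**s*s - 2*3**s + 2*4**s*s*(s + 1)*uppergamma(s, 1/4) - 2*4**s*s*(s + 1)*uppergamma(s, 3/4) + 8*6**s*s + 2*6**s + s)/(2*s*(s + 1))
  Re(s) > -1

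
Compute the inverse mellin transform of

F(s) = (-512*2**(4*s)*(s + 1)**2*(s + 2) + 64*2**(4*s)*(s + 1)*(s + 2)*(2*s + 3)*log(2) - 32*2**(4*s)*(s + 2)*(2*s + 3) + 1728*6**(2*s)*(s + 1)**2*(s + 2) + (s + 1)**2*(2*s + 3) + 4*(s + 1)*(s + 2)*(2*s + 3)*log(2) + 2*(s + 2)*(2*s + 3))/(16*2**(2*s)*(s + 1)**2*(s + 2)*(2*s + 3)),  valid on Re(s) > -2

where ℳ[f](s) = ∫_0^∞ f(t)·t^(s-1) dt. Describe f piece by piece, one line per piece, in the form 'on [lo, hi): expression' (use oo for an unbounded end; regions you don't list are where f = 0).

undo the shared t-power: t on [0, 1/4); log(sqrt(t)) on [1/4, 4); 2*sqrt(t) on [4, 9)
undo the power substitution: t**2 on [0, 1/2); log(t) on [1/2, 2); 2*t on [2, 3)
breakpoints 1/4, 4: one integral from each of the 3 segments
∫ over [0, 1/4) of t**2·t^(s-1) joins the sum
on [1/4, 4) integrate f = t*log(sqrt(t)) against the kernel
piece [4, 9): integrate 2*t**(3/2) against the kernel

on [0, 1/4): t**2
on [1/4, 4): t*log(sqrt(t))
on [4, 9): 2*t**(3/2)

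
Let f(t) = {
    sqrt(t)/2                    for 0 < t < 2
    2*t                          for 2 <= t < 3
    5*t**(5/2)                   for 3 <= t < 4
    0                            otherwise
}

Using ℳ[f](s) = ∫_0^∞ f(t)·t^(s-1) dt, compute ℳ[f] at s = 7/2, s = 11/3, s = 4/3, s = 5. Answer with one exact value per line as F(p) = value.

F(7/2) = -64*sqrt(2)/9 + 36*sqrt(3) + 16847/6
F(11/3) = -21870*3**(1/6)/37 - 48*2**(2/3)/7 + 48*2**(1/6)/25 + 243*3**(2/3)/7 + 122880*2**(1/3)/37
F(4/3) = -810*3**(5/6)/23 - 24*2**(1/3)/7 + 6*2**(5/6)/11 + 54*3**(1/3)/7 + 3840*2**(2/3)/23
F(5) = -1458*sqrt(3) + 32*sqrt(2)/11 + 22067

integrate the 3 segments split at 2, 3, then add the results
for t in [0, 2): the term is ∫ sqrt(t)/2·t^(s-1)
∫ 2*t·t^(s-1) over [2, 3)
the [3, 4) slice contributes ∫ 5*t**(5/2)·t^(s-1) dt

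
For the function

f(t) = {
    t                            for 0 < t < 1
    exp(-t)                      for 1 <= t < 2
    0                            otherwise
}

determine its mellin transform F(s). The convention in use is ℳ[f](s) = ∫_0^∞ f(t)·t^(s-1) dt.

((s + 1)*uppergamma(s, 1) - (s + 1)*uppergamma(s, 2) + 1)/(s + 1)
  Re(s) > -1

f breaks at 1 into 2 integrals to sum
∫ over [0, 1) of t·t^(s-1) joins the sum
∫ over [1, 2) of exp(-t)·t^(s-1) joins the sum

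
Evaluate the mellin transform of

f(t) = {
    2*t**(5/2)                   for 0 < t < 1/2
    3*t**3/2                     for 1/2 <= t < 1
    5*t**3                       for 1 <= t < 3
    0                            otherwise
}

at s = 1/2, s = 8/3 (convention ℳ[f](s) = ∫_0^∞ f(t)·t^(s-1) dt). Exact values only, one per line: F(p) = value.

F(1/2) = -11/12 - 3*sqrt(2)/112 + 270*sqrt(3)/7
F(8/3) = -21/34 - 9*2**(1/3)/2176 + 3*2**(5/6)/496 + 3645*3**(2/3)/17

treat the 3 regions marked off by 1/2, 1 separately and sum
the [0, 1/2) slice contributes ∫ 2*t**(5/2)·t^(s-1) dt
on [1/2, 1) integrate f = 3*t**3/2 against the kernel
segment 1 to 3 holds 5*t**3; add its integral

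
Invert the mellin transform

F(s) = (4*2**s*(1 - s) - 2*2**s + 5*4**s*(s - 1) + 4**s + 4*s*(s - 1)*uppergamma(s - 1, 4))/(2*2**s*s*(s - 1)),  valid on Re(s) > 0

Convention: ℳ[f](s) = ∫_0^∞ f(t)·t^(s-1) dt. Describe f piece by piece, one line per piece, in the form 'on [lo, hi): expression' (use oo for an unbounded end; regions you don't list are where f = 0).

strip the shared t-power: t on [0, 1); 2*t + 1 on [1, 2); exp(-2*t) on [2, ∞)
breakpoints 1, 2: one integral from each of the 3 segments
piece [0, 1): integrate 1 against the kernel
segment [1, 2) carries (2*t + 1)/t; integrate it
on [2, ∞) integrate f = exp(-2*t)/t against the kernel

on [0, 1): 1
on [1, 2): (2*t + 1)/t
on [2, oo): exp(-2*t)/t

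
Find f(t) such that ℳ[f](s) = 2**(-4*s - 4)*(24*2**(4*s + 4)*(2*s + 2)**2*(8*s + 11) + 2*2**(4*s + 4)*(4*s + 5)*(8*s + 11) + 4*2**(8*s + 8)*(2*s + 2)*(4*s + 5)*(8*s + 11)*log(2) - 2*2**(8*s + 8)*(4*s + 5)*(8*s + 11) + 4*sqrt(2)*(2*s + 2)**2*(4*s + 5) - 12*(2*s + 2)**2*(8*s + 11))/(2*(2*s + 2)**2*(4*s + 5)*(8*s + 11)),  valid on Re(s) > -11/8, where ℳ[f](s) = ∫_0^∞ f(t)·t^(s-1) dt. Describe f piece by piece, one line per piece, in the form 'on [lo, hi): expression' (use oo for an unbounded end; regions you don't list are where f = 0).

strip the power substitution: t**(11/4) on [0, 1/4); 3*t**(5/2) on [1/4, 1); t**2*log(sqrt(t)) on [1, 4)
reversing the shared t-power: t**(3/4) on [0, 1/4); 3*sqrt(t) on [1/4, 1); log(sqrt(t)) on [1, 4)
the power substitution comes off first: t**(3/2) on [0, 1/2); 3*t on [1/2, 1); log(t) on [1, 2)
cuts at 1/16, 1: linearity sums the 3 kernel integrals
on [0, 1/16) integrate f = t**(11/8) against the kernel
on [1/16, 1) integrate f = 3*t**(5/4) against the kernel
on [1, 16): add ∫ t*log(t**(1/4))·t^(s-1) dt

on [0, 1/16): t**(11/8)
on [1/16, 1): 3*t**(5/4)
on [1, 16): t*log(t**(1/4))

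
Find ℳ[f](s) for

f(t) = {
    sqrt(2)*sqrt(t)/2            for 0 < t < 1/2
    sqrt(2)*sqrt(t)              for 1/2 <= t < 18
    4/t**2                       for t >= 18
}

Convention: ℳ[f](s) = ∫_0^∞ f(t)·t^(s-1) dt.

(-36**s*(2*s + 1) + 972*6**(2*s)*(s - 2) - 81*s + 162)/(81*2**s*(s - 2)*(2*s + 1))
  -1/2 < Re(s) < 2

peel off the common scale on t: sqrt(t) on [0, 1/4); 2*sqrt(t) on [1/4, 9); t**(-2) on [9, ∞)
remove the power substitution first: t on [0, 1/2); 2*t on [1/2, 3); t**(-4) on [3, ∞)
breakpoints 1/2, 18: one integral from each of the 3 segments
∫ sqrt(2)*sqrt(t)/2·t^(s-1) over [0, 1/2)
[1/2, 18) adds the kernel integral of sqrt(2)*sqrt(t)
over [18, ∞), the kernel integral of 4/t**2 enters the sum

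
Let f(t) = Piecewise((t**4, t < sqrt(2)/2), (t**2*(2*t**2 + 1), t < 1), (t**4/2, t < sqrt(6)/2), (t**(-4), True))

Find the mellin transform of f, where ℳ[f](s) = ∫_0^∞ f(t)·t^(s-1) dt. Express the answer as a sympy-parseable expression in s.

(180*2**(s/2)*(s - 4)*(s + 2) + 144*2**(s/2)*(s - 4) + 81*3**(s/2)*(s - 4)*(s + 2) - 32*3**(s/2)*(s + 2)*(s + 4) - 72*s - 54*(s - 4)*(s + 2) + 288)/(72*2**(s/2)*(s - 4)*(s + 2)*(s + 4))
  -4 < Re(s) < 4

undo the power substitution: t**2 on [0, 1/2); t*(2*t + 1) on [1/2, 1); t**2/2 on [1, 3/2); …
undo the shared t-power: t on [0, 1/2); 2*t + 1 on [1/2, 1); t/2 on [1, 3/2); …
cuts at sqrt(2)/2, 1, sqrt(6)/2: linearity sums the 4 kernel integrals
over [0, sqrt(2)/2), the kernel integral of t**4 enters the sum
segment [sqrt(2)/2, 1) carries t**2*(2*t**2 + 1); integrate it
[1, sqrt(6)/2) adds the kernel integral of t**4/2
over [sqrt(6)/2, ∞), the kernel integral of t**(-4) enters the sum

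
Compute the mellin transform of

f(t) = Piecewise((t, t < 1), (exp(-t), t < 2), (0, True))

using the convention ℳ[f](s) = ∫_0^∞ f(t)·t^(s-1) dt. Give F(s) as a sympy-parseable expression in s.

((s + 1)*uppergamma(s, 1) - (s + 1)*uppergamma(s, 2) + 1)/(s + 1)
  Re(s) > -1

breakpoints 1: one integral from each of the 2 segments
segment 0 to 1 holds t; add its integral
piece [1, 2): integrate exp(-t) against the kernel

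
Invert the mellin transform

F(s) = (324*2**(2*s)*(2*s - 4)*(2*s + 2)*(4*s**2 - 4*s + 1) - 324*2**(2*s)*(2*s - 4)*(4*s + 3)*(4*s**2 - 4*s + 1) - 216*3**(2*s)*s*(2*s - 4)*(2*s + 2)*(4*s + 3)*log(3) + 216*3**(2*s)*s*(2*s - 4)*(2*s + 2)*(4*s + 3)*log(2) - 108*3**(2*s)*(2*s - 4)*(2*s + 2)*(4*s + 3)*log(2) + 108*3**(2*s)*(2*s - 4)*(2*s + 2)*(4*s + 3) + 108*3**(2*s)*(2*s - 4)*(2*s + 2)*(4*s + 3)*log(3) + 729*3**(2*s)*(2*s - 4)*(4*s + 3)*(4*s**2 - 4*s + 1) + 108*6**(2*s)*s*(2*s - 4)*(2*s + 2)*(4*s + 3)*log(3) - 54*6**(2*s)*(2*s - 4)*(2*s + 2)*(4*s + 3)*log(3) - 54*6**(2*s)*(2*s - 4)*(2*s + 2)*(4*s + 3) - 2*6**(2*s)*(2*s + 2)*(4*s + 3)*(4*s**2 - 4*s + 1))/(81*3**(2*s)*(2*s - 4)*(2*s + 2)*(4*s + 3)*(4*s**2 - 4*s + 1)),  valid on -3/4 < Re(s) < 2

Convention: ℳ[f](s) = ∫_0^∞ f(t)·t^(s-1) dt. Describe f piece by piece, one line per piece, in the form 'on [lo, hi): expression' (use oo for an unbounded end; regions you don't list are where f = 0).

reversing the power substitution: 3*sqrt(6)*t**(3/2)/4 on [0, 2/3); 9*t**2/2 on [2/3, 1); 2*log(3*t/2)/(3*t) on [1, 2); …
back out the common scale on t: t**(3/2) on [0, 1); 2*t**2 on [1, 3/2); log(t)/t on [3/2, 3); …
the 4 pieces separated at 4/9, 1, 4 each add one integral
∫ over [0, 4/9) of 3*sqrt(6)*t**(3/4)/4·t^(s-1) joins the sum
segment [4/9, 1) carries 9*t/2; integrate it
between 1 and 4 the integrand is 2*log(3*sqrt(t)/2)/(3*sqrt(t))·t^(s-1)
∫ over [4, ∞) of 16/(81*t**2)·t^(s-1) joins the sum

on [0, 4/9): 3*sqrt(6)*t**(3/4)/4
on [4/9, 1): 9*t/2
on [1, 4): 2*log(3*sqrt(t)/2)/(3*sqrt(t))
on [4, oo): 16/(81*t**2)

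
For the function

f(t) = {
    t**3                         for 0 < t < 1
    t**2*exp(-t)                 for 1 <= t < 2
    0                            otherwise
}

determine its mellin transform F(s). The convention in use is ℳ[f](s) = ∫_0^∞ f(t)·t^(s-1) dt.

back out the shared t-power: t on [0, 1); exp(-t) on [1, 2)
the 2 pieces separated at 1 each add one integral
∫ over [0, 1) of t**3·t^(s-1) joins the sum
segment [1, 2) carries t**2*exp(-t); integrate it

((s + 3)*uppergamma(s + 2, 1) - (s + 3)*uppergamma(s + 2, 2) + 1)/(s + 3)
  Re(s) > -3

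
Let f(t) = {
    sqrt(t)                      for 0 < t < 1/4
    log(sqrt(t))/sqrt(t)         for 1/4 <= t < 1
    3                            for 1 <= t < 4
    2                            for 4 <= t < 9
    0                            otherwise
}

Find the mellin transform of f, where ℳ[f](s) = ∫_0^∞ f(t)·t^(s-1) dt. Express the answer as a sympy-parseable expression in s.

remove the power substitution first: t on [0, 1/2); log(t)/t on [1/2, 1); 3 on [1, 2); …
slice at 1/4, 1, 4, transform all 4 pieces, and sum them
∫ sqrt(t)·t^(s-1) over [0, 1/4)
between 1/4 and 1 the integrand is log(sqrt(t))/sqrt(t)·t^(s-1)
on [1, 4) integrate f = 3 against the kernel
[4, 9) adds the kernel integral of 2

(16**s*(2*s + 1)*(4*s**2 - 4*s + 1) - 2**(2*s + 1)*s*(2*s + 1) + 2*36**s*(2*s + 1)*(4*s**2 - 4*s + 1) - 3*4**s*(2*s + 1)*(4*s**2 - 4*s + 1) + 8*s**2*(2*s + 1)*log(2) - 4*s*(2*s + 1)*log(2) + 4*s*(2*s + 1) + s*(4*s**2 - 4*s + 1))/(4**s*s*(2*s + 1)*(4*s**2 - 4*s + 1))
  Re(s) > -1/2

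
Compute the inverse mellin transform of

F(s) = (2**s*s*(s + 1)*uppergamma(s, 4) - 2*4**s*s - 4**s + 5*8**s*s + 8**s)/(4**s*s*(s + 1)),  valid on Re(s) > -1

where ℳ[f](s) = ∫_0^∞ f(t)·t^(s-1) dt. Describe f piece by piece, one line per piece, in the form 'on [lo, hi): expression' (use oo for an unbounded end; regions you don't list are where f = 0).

split f at 1, 2: ℳ[f](s) collects 3 kernel integrals
for t in [0, 1): the term is ∫ t·t^(s-1)
between 1 and 2 the integrand is (2*t + 1)·t^(s-1)
∫ exp(-2*t)·t^(s-1) over [2, ∞)

on [0, 1): t
on [1, 2): 2*t + 1
on [2, oo): exp(-2*t)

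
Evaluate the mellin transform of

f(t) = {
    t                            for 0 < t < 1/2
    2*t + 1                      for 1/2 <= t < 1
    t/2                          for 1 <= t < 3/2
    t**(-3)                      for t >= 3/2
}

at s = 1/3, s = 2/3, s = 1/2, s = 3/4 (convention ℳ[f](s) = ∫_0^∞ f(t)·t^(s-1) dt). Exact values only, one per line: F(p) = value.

F(1/3) = 2**(2/3)*(-486 + 97*3**(1/3) + 594*2**(1/3))/288
F(2/3) = 2**(1/3)*(-2268 + 727*3**(2/3) + 3024*2**(2/3))/2520
F(1/2) = -7*sqrt(2)/6 + 167*sqrt(6)/540 + 3
F(3/4) = 2**(1/4)*(-2754 + 953*3**(3/4) + 3726*2**(3/4))/3402

f breaks at 1/2, 1, 3/2 into 4 integrals to sum
∫ over [0, 1/2) of t·t^(s-1) joins the sum
segment [1/2, 1) carries (2*t + 1); integrate it
for t in [1, 3/2): the term is ∫ t/2·t^(s-1)
segment 3/2 to ∞ holds t**(-3); add its integral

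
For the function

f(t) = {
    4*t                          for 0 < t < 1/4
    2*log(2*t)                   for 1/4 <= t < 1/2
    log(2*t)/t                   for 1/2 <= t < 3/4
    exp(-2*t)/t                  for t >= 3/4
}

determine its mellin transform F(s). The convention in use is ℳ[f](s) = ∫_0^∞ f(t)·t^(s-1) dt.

remove the shared t-power first: 4*t**2 on [0, 1/4); 2*t*log(2*t) on [1/4, 1/2); log(2*t) on [1/2, 3/4); …
undo the common scale on t: t**2 on [0, 1/2); t*log(t) on [1/2, 1); log(t) on [1, 3/2); …
cuts at 1/4, 1/2, 3/4: linearity sums the 4 kernel integrals
[0, 1/4) adds the kernel integral of 4*t
the [1/4, 1/2) slice contributes ∫ 2*log(2*t)·t^(s-1) dt
for t in [1/2, 3/4): the term is ∫ log(2*t)/t·t^(s-1)
for t in [3/4, ∞): the term is ∫ exp(-2*t)/t·t^(s-1)

(6*2**s*(s - 1)**2*(s + 1)*(2*s + (s - 1)**2 - 1)*uppergamma(s - 1, 3/2) - 6*2**s*(s - 1)**2*(s + 1) + 6*2**s*(s + 1)*(2*s + (s - 1)**2 - 1) + 3**s*(s - 1)*(s + 1)*(-4*log(2) + 4*log(3))*(2*s + (s - 1)**2 - 1) - 4*3**s*(s + 1)*(2*s + (s - 1)**2 - 1) + 6*(s - 1)**3*(s + 1)*log(2) + 6*(s - 1)**2*(s + 1)*log(2) + 6*(s - 1)**2*(s + 1) + 3*(s - 1)**2*(2*s + (s - 1)**2 - 1))/(3*4**s*(s - 1)**2*(s + 1)*(2*s + (s - 1)**2 - 1))
  Re(s) > -1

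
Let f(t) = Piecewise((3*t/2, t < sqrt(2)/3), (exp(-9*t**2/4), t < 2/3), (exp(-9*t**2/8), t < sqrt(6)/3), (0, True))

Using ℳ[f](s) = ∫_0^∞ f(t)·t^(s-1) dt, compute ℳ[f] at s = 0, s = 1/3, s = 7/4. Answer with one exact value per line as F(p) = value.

F(0) = Ei(-3/4)/2 + Ei(-1)/2 - Ei(-1/2) + sqrt(2)/2
F(1/3) = 2**(1/6)*3**(2/3)*(-2**(1/3)*uppergamma(1/6, 3/4)/6 - 2**(1/6)*uppergamma(1/6, 1)/6 + 2**(1/6)*uppergamma(1/6, 1/2)/6 + 2**(1/3)*uppergamma(1/6, 1/2)/6 + sqrt(2)/8)
F(7/4) = 3**(1/4)*(-22*2**(5/8)*uppergamma(7/8, 3/4) - 11*2**(3/4)*uppergamma(7/8, 1) + 4*2**(3/8) + 11*2**(3/4)*uppergamma(7/8, 1/2) + 22*2**(5/8)*uppergamma(7/8, 1/2))/99

peel off the common scale on t: t on [0, sqrt(2)/2); exp(-t**2) on [sqrt(2)/2, 1); exp(-t**2/2) on [1, sqrt(6)/2)
remove the power substitution first: sqrt(t) on [0, 1/2); exp(-t) on [1/2, 1); exp(-t/2) on [1, 3/2)
f breaks at sqrt(2)/3, 2/3 into 3 integrals to sum
on [0, sqrt(2)/3): add ∫ 3*t/2·t^(s-1) dt
∫ over [sqrt(2)/3, 2/3) of exp(-9*t**2/4)·t^(s-1) joins the sum
segment [2/3, sqrt(6)/3) carries exp(-9*t**2/8); integrate it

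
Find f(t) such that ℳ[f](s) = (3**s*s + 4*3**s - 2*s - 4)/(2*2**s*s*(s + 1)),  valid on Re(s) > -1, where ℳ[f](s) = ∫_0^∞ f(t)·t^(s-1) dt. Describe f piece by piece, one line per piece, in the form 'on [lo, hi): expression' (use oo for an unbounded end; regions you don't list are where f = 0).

on [0, 1/2): t
on [1/2, 3/2): 2 - t

split f at 1/2: ℳ[f](s) collects 2 kernel integrals
segment [0, 1/2) carries t; integrate it
the [1/2, 3/2) slice contributes ∫ (2 - t)·t^(s-1) dt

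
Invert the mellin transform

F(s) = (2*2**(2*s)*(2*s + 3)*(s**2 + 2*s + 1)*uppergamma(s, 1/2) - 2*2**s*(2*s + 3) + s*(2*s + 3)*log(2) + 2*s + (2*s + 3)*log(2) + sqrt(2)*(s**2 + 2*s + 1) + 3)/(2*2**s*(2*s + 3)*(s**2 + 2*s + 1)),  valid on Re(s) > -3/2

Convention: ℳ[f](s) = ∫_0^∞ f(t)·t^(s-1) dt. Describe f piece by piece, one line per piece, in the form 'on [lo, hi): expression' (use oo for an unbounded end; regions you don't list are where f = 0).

treat the 3 regions marked off by 1/2, 1 separately and sum
∫ t**(3/2)·t^(s-1) over [0, 1/2)
the [1/2, 1) slice contributes ∫ t*log(t)·t^(s-1) dt
segment [1, ∞) carries exp(-t/2); integrate it

on [0, 1/2): t**(3/2)
on [1/2, 1): t*log(t)
on [1, oo): exp(-t/2)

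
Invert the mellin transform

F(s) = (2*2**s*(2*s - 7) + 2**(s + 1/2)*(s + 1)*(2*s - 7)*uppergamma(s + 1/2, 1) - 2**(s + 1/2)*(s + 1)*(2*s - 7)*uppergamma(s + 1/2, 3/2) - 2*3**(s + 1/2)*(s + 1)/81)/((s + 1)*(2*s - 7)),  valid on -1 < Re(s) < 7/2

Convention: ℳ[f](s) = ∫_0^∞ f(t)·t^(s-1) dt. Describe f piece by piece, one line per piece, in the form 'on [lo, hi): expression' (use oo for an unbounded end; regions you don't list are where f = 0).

on [0, 2): t
on [2, 3): sqrt(t)*exp(-t/2)
on [3, oo): t**(-7/2)

peel off the shared t-power: sqrt(t) on [0, 2); exp(-t/2) on [2, 3); t**(-4) on [3, ∞)
split f at 2, 3: ℳ[f](s) collects 3 kernel integrals
[0, 2) adds the kernel integral of t
segment 2 to 3 holds sqrt(t)*exp(-t/2); add its integral
segment [3, ∞) carries t**(-7/2); integrate it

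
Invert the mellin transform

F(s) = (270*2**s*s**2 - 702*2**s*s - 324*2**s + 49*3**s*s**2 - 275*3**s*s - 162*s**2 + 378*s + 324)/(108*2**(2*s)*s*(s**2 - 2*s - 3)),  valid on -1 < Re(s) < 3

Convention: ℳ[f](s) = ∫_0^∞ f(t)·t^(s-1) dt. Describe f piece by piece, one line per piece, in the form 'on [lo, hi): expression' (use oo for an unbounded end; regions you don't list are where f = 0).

undo the common scale on t: t on [0, 1/2); 2*t + 1 on [1/2, 1); t/2 on [1, 3/2); …
split f at 1/4, 1/2, 3/4: ℳ[f](s) collects 4 kernel integrals
on [0, 1/4) integrate f = 2*t against the kernel
the [1/4, 1/2) slice contributes ∫ (4*t + 1)·t^(s-1) dt
for t in [1/2, 3/4): the term is ∫ t·t^(s-1)
segment 3/4 to ∞ holds 1/(8*t**3); add its integral

on [0, 1/4): 2*t
on [1/4, 1/2): 4*t + 1
on [1/2, 3/4): t
on [3/4, oo): 1/(8*t**3)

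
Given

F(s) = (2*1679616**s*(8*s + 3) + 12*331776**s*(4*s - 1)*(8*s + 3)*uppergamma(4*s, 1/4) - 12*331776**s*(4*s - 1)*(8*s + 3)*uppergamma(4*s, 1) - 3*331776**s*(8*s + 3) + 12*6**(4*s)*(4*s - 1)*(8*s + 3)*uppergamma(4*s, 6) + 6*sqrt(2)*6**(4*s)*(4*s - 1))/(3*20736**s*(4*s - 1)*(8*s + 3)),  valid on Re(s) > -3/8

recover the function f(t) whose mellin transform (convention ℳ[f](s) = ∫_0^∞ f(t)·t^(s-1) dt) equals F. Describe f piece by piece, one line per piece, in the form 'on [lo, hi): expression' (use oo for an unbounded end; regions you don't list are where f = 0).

on [0, 1/16): t**(3/8)
on [1/16, 16): exp(-t**(1/4)/2)
on [16, 81): 1/(2*t**(1/4))
on [81, oo): exp(-2*t**(1/4))

undo the power substitution: t**(3/4) on [0, 1/4); exp(-sqrt(t)/2) on [1/4, 4); 1/(2*sqrt(t)) on [4, 9); …
invert the power substitution to get t**(3/2) on [0, 1/2); exp(-t/2) on [1/2, 2); 1/(2*t) on [2, 3); …
along the cuts 1/16, 16, 81, ℳ[f](s) splits into 4 integrals
∫ over [0, 1/16) of t**(3/8)·t^(s-1) joins the sum
for t in [1/16, 16): the term is ∫ exp(-t**(1/4)/2)·t^(s-1)
between 16 and 81 the integrand is 1/(2*t**(1/4))·t^(s-1)
segment 81 to ∞ holds exp(-2*t**(1/4)); add its integral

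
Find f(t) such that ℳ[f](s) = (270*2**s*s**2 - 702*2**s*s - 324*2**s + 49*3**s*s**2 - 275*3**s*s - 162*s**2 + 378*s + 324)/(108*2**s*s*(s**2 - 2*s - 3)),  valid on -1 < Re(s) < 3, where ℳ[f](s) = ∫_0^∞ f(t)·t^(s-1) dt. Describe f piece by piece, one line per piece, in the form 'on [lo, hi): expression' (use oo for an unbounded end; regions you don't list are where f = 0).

split f at 1/2, 1, 3/2: ℳ[f](s) collects 4 kernel integrals
segment 0 to 1/2 holds t; add its integral
between 1/2 and 1 the integrand is (2*t + 1)·t^(s-1)
over [1, 3/2), the kernel integral of t/2 enters the sum
piece [3/2, ∞): integrate t**(-3) against the kernel

on [0, 1/2): t
on [1/2, 1): 2*t + 1
on [1, 3/2): t/2
on [3/2, oo): t**(-3)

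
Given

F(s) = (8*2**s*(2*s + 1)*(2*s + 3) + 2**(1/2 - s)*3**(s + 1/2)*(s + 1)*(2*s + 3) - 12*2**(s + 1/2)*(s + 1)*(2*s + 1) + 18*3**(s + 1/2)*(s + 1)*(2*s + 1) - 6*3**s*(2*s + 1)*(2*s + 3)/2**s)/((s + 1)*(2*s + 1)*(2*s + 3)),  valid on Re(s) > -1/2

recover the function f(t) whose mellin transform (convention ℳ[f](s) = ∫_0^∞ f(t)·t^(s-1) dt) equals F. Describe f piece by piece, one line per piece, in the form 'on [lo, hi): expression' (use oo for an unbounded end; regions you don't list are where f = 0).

split f at 3/2, 2: ℳ[f](s) collects 3 kernel integrals
the [0, 3/2) slice contributes ∫ sqrt(t)·t^(s-1) dt
between 3/2 and 2 the integrand is 4*t·t^(s-1)
segment 2 to 3 holds 3*t**(3/2); add its integral

on [0, 3/2): sqrt(t)
on [3/2, 2): 4*t
on [2, 3): 3*t**(3/2)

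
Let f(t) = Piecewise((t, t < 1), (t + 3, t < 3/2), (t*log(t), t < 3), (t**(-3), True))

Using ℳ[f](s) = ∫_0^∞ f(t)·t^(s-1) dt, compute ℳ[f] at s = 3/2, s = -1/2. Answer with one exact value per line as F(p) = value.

cuts at 1, 3/2, 3: linearity sums the 4 kernel integrals
on [0, 1) integrate f = t against the kernel
piece [1, 3/2): integrate (t + 3) against the kernel
for t in [3/2, 3): the term is ∫ t*log(t)·t^(s-1)
[3, ∞) adds the kernel integral of t**(-3)

F(3/2) = -922*sqrt(3)/675 - 2 + 213*sqrt(6)/100 + log(2**(9*sqrt(6)/20)*3**(-9*sqrt(6)/20 + 18*sqrt(3)/5))
F(-1/2) = -2266*sqrt(3)/567 + sqrt(6) + log(2**(sqrt(6))*3**(-sqrt(6) + 2*sqrt(3))) + 6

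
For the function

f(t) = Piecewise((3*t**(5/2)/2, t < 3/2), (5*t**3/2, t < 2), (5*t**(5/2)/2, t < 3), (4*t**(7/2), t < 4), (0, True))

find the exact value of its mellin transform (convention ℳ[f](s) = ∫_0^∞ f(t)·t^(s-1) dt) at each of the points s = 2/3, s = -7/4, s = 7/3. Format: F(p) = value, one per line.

treat the 4 regions marked off by 3/2, 2, 3 separately and sum
∫ 3*t**(5/2)/2·t^(s-1) over [0, 3/2)
piece [3/2, 2): integrate 5*t**3/2 against the kernel
between 2 and 3 the integrand is 5*t**(5/2)/2·t^(s-1)
piece [3, 4): integrate 4*t**(7/2) against the kernel

F(2/3) = -26811*3**(1/6)/475 - 120*2**(1/6)/19 - 405*2**(1/3)*3**(2/3)/352 + 243*2**(5/6)*3**(1/6)/304 + 60*2**(2/3)/11 + 6144*2**(1/3)/25
F(-7/4) = -74*3**(3/4)/21 - 10*2**(3/4)/3 - 3*2**(3/4)*3**(1/4)/2 + 2**(1/4)*3**(3/4) + 4*2**(1/4) + 128*sqrt(2)/7
F(7/3) = -126603*3**(5/6)/1015 - 240*2**(5/6)/29 - 3645*2**(2/3)*3**(1/3)/2048 + 729*2**(1/6)*3**(5/6)/928 + 15*2**(1/3) + 49152*2**(2/3)/35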